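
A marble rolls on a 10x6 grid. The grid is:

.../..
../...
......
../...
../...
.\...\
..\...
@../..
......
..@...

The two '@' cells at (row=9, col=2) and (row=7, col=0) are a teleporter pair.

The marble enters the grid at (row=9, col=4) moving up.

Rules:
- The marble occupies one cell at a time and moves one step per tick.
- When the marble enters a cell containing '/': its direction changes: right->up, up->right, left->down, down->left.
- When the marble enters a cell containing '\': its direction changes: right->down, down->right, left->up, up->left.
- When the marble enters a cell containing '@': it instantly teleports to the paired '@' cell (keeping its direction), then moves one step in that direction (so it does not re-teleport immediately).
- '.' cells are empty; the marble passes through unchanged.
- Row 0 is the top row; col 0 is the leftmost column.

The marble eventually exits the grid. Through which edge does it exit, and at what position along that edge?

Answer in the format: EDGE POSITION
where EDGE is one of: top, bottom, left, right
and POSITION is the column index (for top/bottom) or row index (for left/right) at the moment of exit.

Step 1: enter (9,4), '.' pass, move up to (8,4)
Step 2: enter (8,4), '.' pass, move up to (7,4)
Step 3: enter (7,4), '.' pass, move up to (6,4)
Step 4: enter (6,4), '.' pass, move up to (5,4)
Step 5: enter (5,4), '.' pass, move up to (4,4)
Step 6: enter (4,4), '.' pass, move up to (3,4)
Step 7: enter (3,4), '.' pass, move up to (2,4)
Step 8: enter (2,4), '.' pass, move up to (1,4)
Step 9: enter (1,4), '.' pass, move up to (0,4)
Step 10: enter (0,4), '.' pass, move up to (-1,4)
Step 11: at (-1,4) — EXIT via top edge, pos 4

Answer: top 4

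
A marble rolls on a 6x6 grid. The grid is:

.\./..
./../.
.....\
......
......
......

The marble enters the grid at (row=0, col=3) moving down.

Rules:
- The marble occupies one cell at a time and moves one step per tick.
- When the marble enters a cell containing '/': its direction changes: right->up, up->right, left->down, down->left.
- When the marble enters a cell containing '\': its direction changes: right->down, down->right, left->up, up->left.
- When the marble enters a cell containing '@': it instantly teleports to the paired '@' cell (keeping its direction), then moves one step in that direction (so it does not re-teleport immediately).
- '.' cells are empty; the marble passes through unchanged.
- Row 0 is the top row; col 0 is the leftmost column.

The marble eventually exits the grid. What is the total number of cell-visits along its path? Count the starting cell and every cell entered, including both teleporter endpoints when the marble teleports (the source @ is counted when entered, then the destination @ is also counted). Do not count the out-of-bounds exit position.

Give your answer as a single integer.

Answer: 3

Derivation:
Step 1: enter (0,3), '/' deflects down->left, move left to (0,2)
Step 2: enter (0,2), '.' pass, move left to (0,1)
Step 3: enter (0,1), '\' deflects left->up, move up to (-1,1)
Step 4: at (-1,1) — EXIT via top edge, pos 1
Path length (cell visits): 3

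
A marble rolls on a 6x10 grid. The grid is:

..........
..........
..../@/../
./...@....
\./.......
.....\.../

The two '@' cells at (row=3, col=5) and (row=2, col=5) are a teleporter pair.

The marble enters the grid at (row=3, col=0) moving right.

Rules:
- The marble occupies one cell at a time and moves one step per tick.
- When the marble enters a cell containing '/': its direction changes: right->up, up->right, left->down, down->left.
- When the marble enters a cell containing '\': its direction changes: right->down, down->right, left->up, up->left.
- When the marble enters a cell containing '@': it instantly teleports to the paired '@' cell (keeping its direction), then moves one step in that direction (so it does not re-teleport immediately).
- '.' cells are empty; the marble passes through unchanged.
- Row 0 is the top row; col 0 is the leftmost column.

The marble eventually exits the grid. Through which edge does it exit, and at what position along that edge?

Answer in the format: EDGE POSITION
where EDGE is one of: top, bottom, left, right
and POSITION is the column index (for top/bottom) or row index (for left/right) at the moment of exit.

Answer: top 1

Derivation:
Step 1: enter (3,0), '.' pass, move right to (3,1)
Step 2: enter (3,1), '/' deflects right->up, move up to (2,1)
Step 3: enter (2,1), '.' pass, move up to (1,1)
Step 4: enter (1,1), '.' pass, move up to (0,1)
Step 5: enter (0,1), '.' pass, move up to (-1,1)
Step 6: at (-1,1) — EXIT via top edge, pos 1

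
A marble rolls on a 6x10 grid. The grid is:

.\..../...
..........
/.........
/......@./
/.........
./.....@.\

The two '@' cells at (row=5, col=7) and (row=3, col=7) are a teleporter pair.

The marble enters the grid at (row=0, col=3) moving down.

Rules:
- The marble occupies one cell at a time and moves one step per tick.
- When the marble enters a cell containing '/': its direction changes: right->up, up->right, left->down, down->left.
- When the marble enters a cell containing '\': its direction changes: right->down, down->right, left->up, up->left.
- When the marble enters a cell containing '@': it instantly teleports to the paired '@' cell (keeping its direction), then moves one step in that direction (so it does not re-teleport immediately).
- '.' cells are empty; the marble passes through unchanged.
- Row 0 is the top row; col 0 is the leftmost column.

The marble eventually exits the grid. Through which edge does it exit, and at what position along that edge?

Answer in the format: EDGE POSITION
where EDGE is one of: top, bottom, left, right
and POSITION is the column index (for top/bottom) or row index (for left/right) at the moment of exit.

Answer: bottom 3

Derivation:
Step 1: enter (0,3), '.' pass, move down to (1,3)
Step 2: enter (1,3), '.' pass, move down to (2,3)
Step 3: enter (2,3), '.' pass, move down to (3,3)
Step 4: enter (3,3), '.' pass, move down to (4,3)
Step 5: enter (4,3), '.' pass, move down to (5,3)
Step 6: enter (5,3), '.' pass, move down to (6,3)
Step 7: at (6,3) — EXIT via bottom edge, pos 3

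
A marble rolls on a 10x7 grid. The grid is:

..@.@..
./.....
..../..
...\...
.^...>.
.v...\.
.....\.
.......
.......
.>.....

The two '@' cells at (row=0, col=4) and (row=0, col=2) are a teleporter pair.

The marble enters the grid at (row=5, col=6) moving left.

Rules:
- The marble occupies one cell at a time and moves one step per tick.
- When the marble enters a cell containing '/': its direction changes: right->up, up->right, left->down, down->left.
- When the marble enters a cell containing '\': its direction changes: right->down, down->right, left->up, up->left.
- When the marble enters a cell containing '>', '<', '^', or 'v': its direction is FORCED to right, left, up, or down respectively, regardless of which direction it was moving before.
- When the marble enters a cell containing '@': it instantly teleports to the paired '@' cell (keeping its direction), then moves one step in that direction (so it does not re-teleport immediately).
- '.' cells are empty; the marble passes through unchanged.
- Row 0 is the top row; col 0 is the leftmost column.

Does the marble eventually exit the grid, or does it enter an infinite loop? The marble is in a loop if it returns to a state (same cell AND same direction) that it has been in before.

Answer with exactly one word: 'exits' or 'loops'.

Step 1: enter (5,6), '.' pass, move left to (5,5)
Step 2: enter (5,5), '\' deflects left->up, move up to (4,5)
Step 3: enter (4,5), '>' forces up->right, move right to (4,6)
Step 4: enter (4,6), '.' pass, move right to (4,7)
Step 5: at (4,7) — EXIT via right edge, pos 4

Answer: exits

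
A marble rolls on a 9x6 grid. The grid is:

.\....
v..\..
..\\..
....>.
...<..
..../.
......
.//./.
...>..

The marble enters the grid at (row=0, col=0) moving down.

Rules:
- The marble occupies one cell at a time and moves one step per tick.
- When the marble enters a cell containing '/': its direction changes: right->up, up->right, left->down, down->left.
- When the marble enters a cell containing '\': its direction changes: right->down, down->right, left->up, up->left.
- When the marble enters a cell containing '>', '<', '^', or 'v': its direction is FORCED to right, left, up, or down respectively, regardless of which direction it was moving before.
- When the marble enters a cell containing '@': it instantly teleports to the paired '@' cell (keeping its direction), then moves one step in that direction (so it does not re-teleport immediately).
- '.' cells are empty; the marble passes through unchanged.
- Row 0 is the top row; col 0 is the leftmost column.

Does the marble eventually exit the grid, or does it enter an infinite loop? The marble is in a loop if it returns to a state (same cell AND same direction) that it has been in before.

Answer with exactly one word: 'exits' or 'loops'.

Answer: exits

Derivation:
Step 1: enter (0,0), '.' pass, move down to (1,0)
Step 2: enter (1,0), 'v' forces down->down, move down to (2,0)
Step 3: enter (2,0), '.' pass, move down to (3,0)
Step 4: enter (3,0), '.' pass, move down to (4,0)
Step 5: enter (4,0), '.' pass, move down to (5,0)
Step 6: enter (5,0), '.' pass, move down to (6,0)
Step 7: enter (6,0), '.' pass, move down to (7,0)
Step 8: enter (7,0), '.' pass, move down to (8,0)
Step 9: enter (8,0), '.' pass, move down to (9,0)
Step 10: at (9,0) — EXIT via bottom edge, pos 0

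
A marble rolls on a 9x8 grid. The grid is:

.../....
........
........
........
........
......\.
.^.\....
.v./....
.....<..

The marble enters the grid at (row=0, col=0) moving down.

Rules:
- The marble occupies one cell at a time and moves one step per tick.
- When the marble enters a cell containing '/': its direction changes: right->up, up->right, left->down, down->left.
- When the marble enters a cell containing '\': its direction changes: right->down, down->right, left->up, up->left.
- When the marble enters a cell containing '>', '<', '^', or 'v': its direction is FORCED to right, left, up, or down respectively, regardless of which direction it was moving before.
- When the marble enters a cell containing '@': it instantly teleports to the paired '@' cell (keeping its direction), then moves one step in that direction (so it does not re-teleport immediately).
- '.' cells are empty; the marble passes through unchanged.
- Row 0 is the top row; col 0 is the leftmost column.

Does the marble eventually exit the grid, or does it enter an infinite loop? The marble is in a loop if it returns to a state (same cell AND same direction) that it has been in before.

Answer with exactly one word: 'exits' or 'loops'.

Answer: exits

Derivation:
Step 1: enter (0,0), '.' pass, move down to (1,0)
Step 2: enter (1,0), '.' pass, move down to (2,0)
Step 3: enter (2,0), '.' pass, move down to (3,0)
Step 4: enter (3,0), '.' pass, move down to (4,0)
Step 5: enter (4,0), '.' pass, move down to (5,0)
Step 6: enter (5,0), '.' pass, move down to (6,0)
Step 7: enter (6,0), '.' pass, move down to (7,0)
Step 8: enter (7,0), '.' pass, move down to (8,0)
Step 9: enter (8,0), '.' pass, move down to (9,0)
Step 10: at (9,0) — EXIT via bottom edge, pos 0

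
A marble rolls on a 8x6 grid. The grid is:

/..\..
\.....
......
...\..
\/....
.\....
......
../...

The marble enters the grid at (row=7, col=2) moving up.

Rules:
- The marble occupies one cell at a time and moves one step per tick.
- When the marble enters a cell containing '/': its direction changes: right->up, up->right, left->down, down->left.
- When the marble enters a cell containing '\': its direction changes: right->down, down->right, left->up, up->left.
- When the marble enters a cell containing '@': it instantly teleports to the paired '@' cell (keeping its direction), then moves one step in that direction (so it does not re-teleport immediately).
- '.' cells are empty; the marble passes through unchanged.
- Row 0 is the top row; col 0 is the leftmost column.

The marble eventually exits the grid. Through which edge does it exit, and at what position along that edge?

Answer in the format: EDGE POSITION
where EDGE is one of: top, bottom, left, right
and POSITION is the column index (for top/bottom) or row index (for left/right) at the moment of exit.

Answer: right 7

Derivation:
Step 1: enter (7,2), '/' deflects up->right, move right to (7,3)
Step 2: enter (7,3), '.' pass, move right to (7,4)
Step 3: enter (7,4), '.' pass, move right to (7,5)
Step 4: enter (7,5), '.' pass, move right to (7,6)
Step 5: at (7,6) — EXIT via right edge, pos 7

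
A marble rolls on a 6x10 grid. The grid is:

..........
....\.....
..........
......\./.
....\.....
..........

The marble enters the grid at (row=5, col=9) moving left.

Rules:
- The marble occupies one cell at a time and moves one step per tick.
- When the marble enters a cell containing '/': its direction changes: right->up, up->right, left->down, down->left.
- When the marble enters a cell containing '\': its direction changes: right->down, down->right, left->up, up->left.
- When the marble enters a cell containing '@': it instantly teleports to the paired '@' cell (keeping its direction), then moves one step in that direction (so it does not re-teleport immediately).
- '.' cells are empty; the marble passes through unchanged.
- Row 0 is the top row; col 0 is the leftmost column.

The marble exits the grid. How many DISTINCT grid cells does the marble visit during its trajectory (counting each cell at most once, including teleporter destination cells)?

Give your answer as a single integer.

Answer: 10

Derivation:
Step 1: enter (5,9), '.' pass, move left to (5,8)
Step 2: enter (5,8), '.' pass, move left to (5,7)
Step 3: enter (5,7), '.' pass, move left to (5,6)
Step 4: enter (5,6), '.' pass, move left to (5,5)
Step 5: enter (5,5), '.' pass, move left to (5,4)
Step 6: enter (5,4), '.' pass, move left to (5,3)
Step 7: enter (5,3), '.' pass, move left to (5,2)
Step 8: enter (5,2), '.' pass, move left to (5,1)
Step 9: enter (5,1), '.' pass, move left to (5,0)
Step 10: enter (5,0), '.' pass, move left to (5,-1)
Step 11: at (5,-1) — EXIT via left edge, pos 5
Distinct cells visited: 10 (path length 10)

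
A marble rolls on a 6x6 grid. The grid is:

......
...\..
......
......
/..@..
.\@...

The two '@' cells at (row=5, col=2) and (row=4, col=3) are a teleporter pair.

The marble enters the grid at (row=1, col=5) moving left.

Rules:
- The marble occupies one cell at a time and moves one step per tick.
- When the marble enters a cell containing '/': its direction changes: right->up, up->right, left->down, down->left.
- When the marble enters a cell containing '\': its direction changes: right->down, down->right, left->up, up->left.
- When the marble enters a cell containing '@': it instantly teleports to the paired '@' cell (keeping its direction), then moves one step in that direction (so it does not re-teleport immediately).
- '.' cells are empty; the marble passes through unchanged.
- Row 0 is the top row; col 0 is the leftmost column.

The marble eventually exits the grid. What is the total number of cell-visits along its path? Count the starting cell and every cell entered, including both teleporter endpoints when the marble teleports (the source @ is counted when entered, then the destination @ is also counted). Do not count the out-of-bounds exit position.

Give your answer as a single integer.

Step 1: enter (1,5), '.' pass, move left to (1,4)
Step 2: enter (1,4), '.' pass, move left to (1,3)
Step 3: enter (1,3), '\' deflects left->up, move up to (0,3)
Step 4: enter (0,3), '.' pass, move up to (-1,3)
Step 5: at (-1,3) — EXIT via top edge, pos 3
Path length (cell visits): 4

Answer: 4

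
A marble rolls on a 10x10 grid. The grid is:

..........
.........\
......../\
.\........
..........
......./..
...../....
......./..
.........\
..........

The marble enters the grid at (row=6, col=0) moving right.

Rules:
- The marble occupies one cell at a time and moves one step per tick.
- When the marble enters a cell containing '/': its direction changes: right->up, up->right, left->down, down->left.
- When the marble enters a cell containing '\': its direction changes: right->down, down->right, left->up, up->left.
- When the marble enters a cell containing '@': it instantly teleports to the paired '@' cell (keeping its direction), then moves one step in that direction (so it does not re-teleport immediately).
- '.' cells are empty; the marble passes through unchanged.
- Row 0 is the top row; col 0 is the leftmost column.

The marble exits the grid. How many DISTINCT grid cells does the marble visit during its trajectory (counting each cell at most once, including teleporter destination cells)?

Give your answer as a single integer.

Step 1: enter (6,0), '.' pass, move right to (6,1)
Step 2: enter (6,1), '.' pass, move right to (6,2)
Step 3: enter (6,2), '.' pass, move right to (6,3)
Step 4: enter (6,3), '.' pass, move right to (6,4)
Step 5: enter (6,4), '.' pass, move right to (6,5)
Step 6: enter (6,5), '/' deflects right->up, move up to (5,5)
Step 7: enter (5,5), '.' pass, move up to (4,5)
Step 8: enter (4,5), '.' pass, move up to (3,5)
Step 9: enter (3,5), '.' pass, move up to (2,5)
Step 10: enter (2,5), '.' pass, move up to (1,5)
Step 11: enter (1,5), '.' pass, move up to (0,5)
Step 12: enter (0,5), '.' pass, move up to (-1,5)
Step 13: at (-1,5) — EXIT via top edge, pos 5
Distinct cells visited: 12 (path length 12)

Answer: 12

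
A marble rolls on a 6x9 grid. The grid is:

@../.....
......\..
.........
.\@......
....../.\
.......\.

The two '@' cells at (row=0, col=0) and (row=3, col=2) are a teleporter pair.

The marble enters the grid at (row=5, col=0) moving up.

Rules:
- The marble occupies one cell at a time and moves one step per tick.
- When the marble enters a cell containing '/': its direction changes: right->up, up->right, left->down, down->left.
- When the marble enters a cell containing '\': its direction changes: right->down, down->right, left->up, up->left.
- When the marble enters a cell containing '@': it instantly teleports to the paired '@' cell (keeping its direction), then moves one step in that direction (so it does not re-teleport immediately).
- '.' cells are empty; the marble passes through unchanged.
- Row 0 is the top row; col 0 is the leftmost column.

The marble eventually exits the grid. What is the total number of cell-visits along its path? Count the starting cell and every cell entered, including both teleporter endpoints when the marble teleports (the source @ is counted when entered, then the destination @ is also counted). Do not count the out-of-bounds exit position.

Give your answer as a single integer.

Step 1: enter (5,0), '.' pass, move up to (4,0)
Step 2: enter (4,0), '.' pass, move up to (3,0)
Step 3: enter (3,0), '.' pass, move up to (2,0)
Step 4: enter (2,0), '.' pass, move up to (1,0)
Step 5: enter (1,0), '.' pass, move up to (0,0)
Step 6: enter (0,0), '@' teleport (0,0)->(3,2), also enter (3,2), move up to (2,2)
Step 7: enter (2,2), '.' pass, move up to (1,2)
Step 8: enter (1,2), '.' pass, move up to (0,2)
Step 9: enter (0,2), '.' pass, move up to (-1,2)
Step 10: at (-1,2) — EXIT via top edge, pos 2
Path length (cell visits): 10

Answer: 10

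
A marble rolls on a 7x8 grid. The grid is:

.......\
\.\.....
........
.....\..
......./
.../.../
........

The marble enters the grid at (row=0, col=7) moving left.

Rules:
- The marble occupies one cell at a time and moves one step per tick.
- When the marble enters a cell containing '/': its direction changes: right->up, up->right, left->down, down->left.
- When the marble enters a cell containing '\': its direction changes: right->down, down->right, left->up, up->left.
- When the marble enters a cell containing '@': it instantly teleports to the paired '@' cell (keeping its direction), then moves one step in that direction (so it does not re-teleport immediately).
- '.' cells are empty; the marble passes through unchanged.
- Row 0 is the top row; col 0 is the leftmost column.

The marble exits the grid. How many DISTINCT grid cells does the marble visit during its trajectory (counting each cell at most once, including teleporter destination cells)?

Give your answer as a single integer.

Answer: 1

Derivation:
Step 1: enter (0,7), '\' deflects left->up, move up to (-1,7)
Step 2: at (-1,7) — EXIT via top edge, pos 7
Distinct cells visited: 1 (path length 1)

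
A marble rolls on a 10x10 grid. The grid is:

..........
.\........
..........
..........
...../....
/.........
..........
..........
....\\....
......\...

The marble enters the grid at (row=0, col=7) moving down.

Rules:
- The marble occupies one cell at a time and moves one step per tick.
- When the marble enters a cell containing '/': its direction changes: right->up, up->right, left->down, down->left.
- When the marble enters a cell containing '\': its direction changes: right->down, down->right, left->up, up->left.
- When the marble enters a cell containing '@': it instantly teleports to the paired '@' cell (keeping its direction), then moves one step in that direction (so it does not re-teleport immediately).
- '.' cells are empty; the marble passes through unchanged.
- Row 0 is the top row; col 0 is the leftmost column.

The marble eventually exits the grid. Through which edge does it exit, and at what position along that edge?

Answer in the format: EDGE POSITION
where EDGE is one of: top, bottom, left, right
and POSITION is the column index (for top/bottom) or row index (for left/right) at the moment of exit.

Answer: bottom 7

Derivation:
Step 1: enter (0,7), '.' pass, move down to (1,7)
Step 2: enter (1,7), '.' pass, move down to (2,7)
Step 3: enter (2,7), '.' pass, move down to (3,7)
Step 4: enter (3,7), '.' pass, move down to (4,7)
Step 5: enter (4,7), '.' pass, move down to (5,7)
Step 6: enter (5,7), '.' pass, move down to (6,7)
Step 7: enter (6,7), '.' pass, move down to (7,7)
Step 8: enter (7,7), '.' pass, move down to (8,7)
Step 9: enter (8,7), '.' pass, move down to (9,7)
Step 10: enter (9,7), '.' pass, move down to (10,7)
Step 11: at (10,7) — EXIT via bottom edge, pos 7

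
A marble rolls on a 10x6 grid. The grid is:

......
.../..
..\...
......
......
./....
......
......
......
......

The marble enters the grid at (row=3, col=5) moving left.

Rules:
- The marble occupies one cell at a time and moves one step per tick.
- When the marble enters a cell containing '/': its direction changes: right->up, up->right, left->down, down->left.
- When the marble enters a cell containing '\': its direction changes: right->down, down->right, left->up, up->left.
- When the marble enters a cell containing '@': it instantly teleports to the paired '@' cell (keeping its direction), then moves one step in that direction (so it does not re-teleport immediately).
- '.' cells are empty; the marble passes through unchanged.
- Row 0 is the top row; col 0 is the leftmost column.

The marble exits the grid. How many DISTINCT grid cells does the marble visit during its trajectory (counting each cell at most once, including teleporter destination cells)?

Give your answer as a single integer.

Step 1: enter (3,5), '.' pass, move left to (3,4)
Step 2: enter (3,4), '.' pass, move left to (3,3)
Step 3: enter (3,3), '.' pass, move left to (3,2)
Step 4: enter (3,2), '.' pass, move left to (3,1)
Step 5: enter (3,1), '.' pass, move left to (3,0)
Step 6: enter (3,0), '.' pass, move left to (3,-1)
Step 7: at (3,-1) — EXIT via left edge, pos 3
Distinct cells visited: 6 (path length 6)

Answer: 6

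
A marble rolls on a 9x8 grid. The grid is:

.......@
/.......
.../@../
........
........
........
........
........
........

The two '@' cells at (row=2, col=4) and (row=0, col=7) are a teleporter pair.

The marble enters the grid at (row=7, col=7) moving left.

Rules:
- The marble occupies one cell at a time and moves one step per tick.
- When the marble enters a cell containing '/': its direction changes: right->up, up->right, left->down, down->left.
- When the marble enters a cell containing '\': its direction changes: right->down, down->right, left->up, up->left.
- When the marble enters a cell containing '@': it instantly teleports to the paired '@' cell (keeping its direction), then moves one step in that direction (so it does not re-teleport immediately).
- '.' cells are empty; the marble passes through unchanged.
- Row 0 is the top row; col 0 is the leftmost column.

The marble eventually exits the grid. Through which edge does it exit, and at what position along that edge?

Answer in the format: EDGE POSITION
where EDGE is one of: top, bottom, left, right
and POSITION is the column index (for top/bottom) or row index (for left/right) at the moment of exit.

Answer: left 7

Derivation:
Step 1: enter (7,7), '.' pass, move left to (7,6)
Step 2: enter (7,6), '.' pass, move left to (7,5)
Step 3: enter (7,5), '.' pass, move left to (7,4)
Step 4: enter (7,4), '.' pass, move left to (7,3)
Step 5: enter (7,3), '.' pass, move left to (7,2)
Step 6: enter (7,2), '.' pass, move left to (7,1)
Step 7: enter (7,1), '.' pass, move left to (7,0)
Step 8: enter (7,0), '.' pass, move left to (7,-1)
Step 9: at (7,-1) — EXIT via left edge, pos 7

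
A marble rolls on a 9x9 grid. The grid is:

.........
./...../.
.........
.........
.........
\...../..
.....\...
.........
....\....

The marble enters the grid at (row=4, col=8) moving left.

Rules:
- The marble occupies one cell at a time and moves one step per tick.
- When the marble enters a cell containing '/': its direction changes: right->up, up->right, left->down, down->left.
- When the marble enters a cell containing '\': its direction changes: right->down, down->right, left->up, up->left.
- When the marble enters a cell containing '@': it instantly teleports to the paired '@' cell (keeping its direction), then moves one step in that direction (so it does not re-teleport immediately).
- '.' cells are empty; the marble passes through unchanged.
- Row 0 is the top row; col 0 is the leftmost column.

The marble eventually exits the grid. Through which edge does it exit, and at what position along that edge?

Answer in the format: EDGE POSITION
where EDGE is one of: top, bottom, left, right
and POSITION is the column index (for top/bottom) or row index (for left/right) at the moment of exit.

Answer: left 4

Derivation:
Step 1: enter (4,8), '.' pass, move left to (4,7)
Step 2: enter (4,7), '.' pass, move left to (4,6)
Step 3: enter (4,6), '.' pass, move left to (4,5)
Step 4: enter (4,5), '.' pass, move left to (4,4)
Step 5: enter (4,4), '.' pass, move left to (4,3)
Step 6: enter (4,3), '.' pass, move left to (4,2)
Step 7: enter (4,2), '.' pass, move left to (4,1)
Step 8: enter (4,1), '.' pass, move left to (4,0)
Step 9: enter (4,0), '.' pass, move left to (4,-1)
Step 10: at (4,-1) — EXIT via left edge, pos 4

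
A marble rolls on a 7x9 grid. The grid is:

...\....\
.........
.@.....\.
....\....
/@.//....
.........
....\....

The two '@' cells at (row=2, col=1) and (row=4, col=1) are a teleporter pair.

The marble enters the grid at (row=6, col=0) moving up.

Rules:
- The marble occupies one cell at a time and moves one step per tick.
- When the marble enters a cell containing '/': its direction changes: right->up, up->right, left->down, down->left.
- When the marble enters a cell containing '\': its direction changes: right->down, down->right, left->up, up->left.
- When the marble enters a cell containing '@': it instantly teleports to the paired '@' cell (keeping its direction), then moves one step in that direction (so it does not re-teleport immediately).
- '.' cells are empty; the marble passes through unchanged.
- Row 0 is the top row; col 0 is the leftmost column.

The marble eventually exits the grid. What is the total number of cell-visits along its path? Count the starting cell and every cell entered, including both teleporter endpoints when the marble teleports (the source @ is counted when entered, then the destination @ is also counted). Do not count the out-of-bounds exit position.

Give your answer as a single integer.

Step 1: enter (6,0), '.' pass, move up to (5,0)
Step 2: enter (5,0), '.' pass, move up to (4,0)
Step 3: enter (4,0), '/' deflects up->right, move right to (4,1)
Step 4: enter (4,1), '@' teleport (4,1)->(2,1), also enter (2,1), move right to (2,2)
Step 5: enter (2,2), '.' pass, move right to (2,3)
Step 6: enter (2,3), '.' pass, move right to (2,4)
Step 7: enter (2,4), '.' pass, move right to (2,5)
Step 8: enter (2,5), '.' pass, move right to (2,6)
Step 9: enter (2,6), '.' pass, move right to (2,7)
Step 10: enter (2,7), '\' deflects right->down, move down to (3,7)
Step 11: enter (3,7), '.' pass, move down to (4,7)
Step 12: enter (4,7), '.' pass, move down to (5,7)
Step 13: enter (5,7), '.' pass, move down to (6,7)
Step 14: enter (6,7), '.' pass, move down to (7,7)
Step 15: at (7,7) — EXIT via bottom edge, pos 7
Path length (cell visits): 15

Answer: 15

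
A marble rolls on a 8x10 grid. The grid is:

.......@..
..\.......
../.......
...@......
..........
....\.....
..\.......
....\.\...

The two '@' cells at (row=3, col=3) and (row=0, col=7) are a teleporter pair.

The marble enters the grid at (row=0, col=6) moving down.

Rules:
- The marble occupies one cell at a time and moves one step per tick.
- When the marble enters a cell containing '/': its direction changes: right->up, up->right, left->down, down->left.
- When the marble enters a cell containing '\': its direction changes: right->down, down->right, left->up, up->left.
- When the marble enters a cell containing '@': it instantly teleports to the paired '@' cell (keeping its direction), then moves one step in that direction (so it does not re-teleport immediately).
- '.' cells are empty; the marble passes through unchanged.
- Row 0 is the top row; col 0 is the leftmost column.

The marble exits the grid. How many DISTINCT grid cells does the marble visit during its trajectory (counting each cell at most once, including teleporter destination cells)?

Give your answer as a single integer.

Answer: 11

Derivation:
Step 1: enter (0,6), '.' pass, move down to (1,6)
Step 2: enter (1,6), '.' pass, move down to (2,6)
Step 3: enter (2,6), '.' pass, move down to (3,6)
Step 4: enter (3,6), '.' pass, move down to (4,6)
Step 5: enter (4,6), '.' pass, move down to (5,6)
Step 6: enter (5,6), '.' pass, move down to (6,6)
Step 7: enter (6,6), '.' pass, move down to (7,6)
Step 8: enter (7,6), '\' deflects down->right, move right to (7,7)
Step 9: enter (7,7), '.' pass, move right to (7,8)
Step 10: enter (7,8), '.' pass, move right to (7,9)
Step 11: enter (7,9), '.' pass, move right to (7,10)
Step 12: at (7,10) — EXIT via right edge, pos 7
Distinct cells visited: 11 (path length 11)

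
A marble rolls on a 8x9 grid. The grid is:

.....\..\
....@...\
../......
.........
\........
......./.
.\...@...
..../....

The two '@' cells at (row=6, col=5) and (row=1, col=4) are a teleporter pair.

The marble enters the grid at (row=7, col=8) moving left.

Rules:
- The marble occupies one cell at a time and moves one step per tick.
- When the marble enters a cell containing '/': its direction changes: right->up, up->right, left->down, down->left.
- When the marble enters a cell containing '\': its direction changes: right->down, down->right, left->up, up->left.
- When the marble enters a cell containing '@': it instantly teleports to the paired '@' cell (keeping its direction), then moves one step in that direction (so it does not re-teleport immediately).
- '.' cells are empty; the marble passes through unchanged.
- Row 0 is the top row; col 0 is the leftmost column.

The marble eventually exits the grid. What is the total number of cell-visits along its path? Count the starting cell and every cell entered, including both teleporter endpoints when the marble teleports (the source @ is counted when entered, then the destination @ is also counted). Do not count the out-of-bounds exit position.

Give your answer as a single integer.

Answer: 5

Derivation:
Step 1: enter (7,8), '.' pass, move left to (7,7)
Step 2: enter (7,7), '.' pass, move left to (7,6)
Step 3: enter (7,6), '.' pass, move left to (7,5)
Step 4: enter (7,5), '.' pass, move left to (7,4)
Step 5: enter (7,4), '/' deflects left->down, move down to (8,4)
Step 6: at (8,4) — EXIT via bottom edge, pos 4
Path length (cell visits): 5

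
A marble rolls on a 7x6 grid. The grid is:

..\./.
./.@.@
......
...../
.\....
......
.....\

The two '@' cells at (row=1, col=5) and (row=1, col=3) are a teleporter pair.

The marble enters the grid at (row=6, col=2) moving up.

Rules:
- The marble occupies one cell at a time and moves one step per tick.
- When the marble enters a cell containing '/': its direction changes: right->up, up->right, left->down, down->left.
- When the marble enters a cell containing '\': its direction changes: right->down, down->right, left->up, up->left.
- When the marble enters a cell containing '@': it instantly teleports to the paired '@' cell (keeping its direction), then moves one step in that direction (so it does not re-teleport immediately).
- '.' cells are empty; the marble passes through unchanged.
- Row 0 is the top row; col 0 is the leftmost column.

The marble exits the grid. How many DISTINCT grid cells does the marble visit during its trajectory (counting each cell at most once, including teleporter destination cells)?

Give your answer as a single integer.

Answer: 9

Derivation:
Step 1: enter (6,2), '.' pass, move up to (5,2)
Step 2: enter (5,2), '.' pass, move up to (4,2)
Step 3: enter (4,2), '.' pass, move up to (3,2)
Step 4: enter (3,2), '.' pass, move up to (2,2)
Step 5: enter (2,2), '.' pass, move up to (1,2)
Step 6: enter (1,2), '.' pass, move up to (0,2)
Step 7: enter (0,2), '\' deflects up->left, move left to (0,1)
Step 8: enter (0,1), '.' pass, move left to (0,0)
Step 9: enter (0,0), '.' pass, move left to (0,-1)
Step 10: at (0,-1) — EXIT via left edge, pos 0
Distinct cells visited: 9 (path length 9)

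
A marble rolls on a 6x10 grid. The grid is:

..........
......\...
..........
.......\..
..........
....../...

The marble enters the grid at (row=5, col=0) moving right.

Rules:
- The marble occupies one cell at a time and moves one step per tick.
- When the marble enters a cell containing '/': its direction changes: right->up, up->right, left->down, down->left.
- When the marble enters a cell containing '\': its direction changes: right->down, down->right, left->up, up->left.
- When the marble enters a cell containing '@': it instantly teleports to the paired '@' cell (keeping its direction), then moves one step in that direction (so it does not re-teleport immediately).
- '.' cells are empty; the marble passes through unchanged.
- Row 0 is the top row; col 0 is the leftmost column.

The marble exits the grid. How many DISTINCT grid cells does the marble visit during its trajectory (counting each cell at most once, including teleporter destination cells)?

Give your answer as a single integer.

Step 1: enter (5,0), '.' pass, move right to (5,1)
Step 2: enter (5,1), '.' pass, move right to (5,2)
Step 3: enter (5,2), '.' pass, move right to (5,3)
Step 4: enter (5,3), '.' pass, move right to (5,4)
Step 5: enter (5,4), '.' pass, move right to (5,5)
Step 6: enter (5,5), '.' pass, move right to (5,6)
Step 7: enter (5,6), '/' deflects right->up, move up to (4,6)
Step 8: enter (4,6), '.' pass, move up to (3,6)
Step 9: enter (3,6), '.' pass, move up to (2,6)
Step 10: enter (2,6), '.' pass, move up to (1,6)
Step 11: enter (1,6), '\' deflects up->left, move left to (1,5)
Step 12: enter (1,5), '.' pass, move left to (1,4)
Step 13: enter (1,4), '.' pass, move left to (1,3)
Step 14: enter (1,3), '.' pass, move left to (1,2)
Step 15: enter (1,2), '.' pass, move left to (1,1)
Step 16: enter (1,1), '.' pass, move left to (1,0)
Step 17: enter (1,0), '.' pass, move left to (1,-1)
Step 18: at (1,-1) — EXIT via left edge, pos 1
Distinct cells visited: 17 (path length 17)

Answer: 17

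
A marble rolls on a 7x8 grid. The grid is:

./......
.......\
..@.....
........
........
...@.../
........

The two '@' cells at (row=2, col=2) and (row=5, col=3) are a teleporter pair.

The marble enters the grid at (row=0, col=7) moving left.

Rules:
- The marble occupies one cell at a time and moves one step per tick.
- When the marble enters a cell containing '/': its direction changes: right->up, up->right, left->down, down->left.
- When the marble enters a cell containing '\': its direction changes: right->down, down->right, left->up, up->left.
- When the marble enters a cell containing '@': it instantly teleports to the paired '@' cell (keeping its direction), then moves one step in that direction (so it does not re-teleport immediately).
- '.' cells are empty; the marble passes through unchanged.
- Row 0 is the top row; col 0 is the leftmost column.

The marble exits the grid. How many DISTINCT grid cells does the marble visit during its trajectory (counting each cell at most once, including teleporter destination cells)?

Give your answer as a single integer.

Step 1: enter (0,7), '.' pass, move left to (0,6)
Step 2: enter (0,6), '.' pass, move left to (0,5)
Step 3: enter (0,5), '.' pass, move left to (0,4)
Step 4: enter (0,4), '.' pass, move left to (0,3)
Step 5: enter (0,3), '.' pass, move left to (0,2)
Step 6: enter (0,2), '.' pass, move left to (0,1)
Step 7: enter (0,1), '/' deflects left->down, move down to (1,1)
Step 8: enter (1,1), '.' pass, move down to (2,1)
Step 9: enter (2,1), '.' pass, move down to (3,1)
Step 10: enter (3,1), '.' pass, move down to (4,1)
Step 11: enter (4,1), '.' pass, move down to (5,1)
Step 12: enter (5,1), '.' pass, move down to (6,1)
Step 13: enter (6,1), '.' pass, move down to (7,1)
Step 14: at (7,1) — EXIT via bottom edge, pos 1
Distinct cells visited: 13 (path length 13)

Answer: 13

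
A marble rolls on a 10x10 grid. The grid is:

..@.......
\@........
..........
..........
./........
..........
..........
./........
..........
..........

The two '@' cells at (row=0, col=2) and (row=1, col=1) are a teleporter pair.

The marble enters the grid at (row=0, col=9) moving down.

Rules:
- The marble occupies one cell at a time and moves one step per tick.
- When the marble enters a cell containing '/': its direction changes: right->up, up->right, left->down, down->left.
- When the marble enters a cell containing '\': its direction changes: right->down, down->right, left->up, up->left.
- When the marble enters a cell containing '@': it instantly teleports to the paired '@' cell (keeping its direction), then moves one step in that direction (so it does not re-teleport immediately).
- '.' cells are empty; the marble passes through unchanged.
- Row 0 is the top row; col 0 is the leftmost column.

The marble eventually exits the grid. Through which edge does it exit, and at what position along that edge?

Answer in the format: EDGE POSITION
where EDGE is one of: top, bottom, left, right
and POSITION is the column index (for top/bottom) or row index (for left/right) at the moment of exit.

Answer: bottom 9

Derivation:
Step 1: enter (0,9), '.' pass, move down to (1,9)
Step 2: enter (1,9), '.' pass, move down to (2,9)
Step 3: enter (2,9), '.' pass, move down to (3,9)
Step 4: enter (3,9), '.' pass, move down to (4,9)
Step 5: enter (4,9), '.' pass, move down to (5,9)
Step 6: enter (5,9), '.' pass, move down to (6,9)
Step 7: enter (6,9), '.' pass, move down to (7,9)
Step 8: enter (7,9), '.' pass, move down to (8,9)
Step 9: enter (8,9), '.' pass, move down to (9,9)
Step 10: enter (9,9), '.' pass, move down to (10,9)
Step 11: at (10,9) — EXIT via bottom edge, pos 9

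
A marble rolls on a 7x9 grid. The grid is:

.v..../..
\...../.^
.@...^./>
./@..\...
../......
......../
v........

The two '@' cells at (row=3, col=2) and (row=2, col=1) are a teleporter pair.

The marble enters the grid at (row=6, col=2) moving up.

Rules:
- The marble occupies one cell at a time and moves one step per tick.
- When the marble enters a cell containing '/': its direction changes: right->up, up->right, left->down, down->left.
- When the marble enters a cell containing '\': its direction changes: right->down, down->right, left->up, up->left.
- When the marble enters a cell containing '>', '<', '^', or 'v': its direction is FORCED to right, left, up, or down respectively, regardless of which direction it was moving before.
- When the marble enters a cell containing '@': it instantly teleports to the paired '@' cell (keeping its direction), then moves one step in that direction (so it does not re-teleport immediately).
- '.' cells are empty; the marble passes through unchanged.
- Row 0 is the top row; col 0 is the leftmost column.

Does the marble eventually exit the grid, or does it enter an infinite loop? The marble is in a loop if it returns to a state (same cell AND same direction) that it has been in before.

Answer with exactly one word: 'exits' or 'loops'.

Answer: exits

Derivation:
Step 1: enter (6,2), '.' pass, move up to (5,2)
Step 2: enter (5,2), '.' pass, move up to (4,2)
Step 3: enter (4,2), '/' deflects up->right, move right to (4,3)
Step 4: enter (4,3), '.' pass, move right to (4,4)
Step 5: enter (4,4), '.' pass, move right to (4,5)
Step 6: enter (4,5), '.' pass, move right to (4,6)
Step 7: enter (4,6), '.' pass, move right to (4,7)
Step 8: enter (4,7), '.' pass, move right to (4,8)
Step 9: enter (4,8), '.' pass, move right to (4,9)
Step 10: at (4,9) — EXIT via right edge, pos 4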